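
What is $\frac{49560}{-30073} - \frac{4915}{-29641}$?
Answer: $- \frac{1321199165}{891393793} \approx -1.4822$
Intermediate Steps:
$\frac{49560}{-30073} - \frac{4915}{-29641} = 49560 \left(- \frac{1}{30073}\right) - - \frac{4915}{29641} = - \frac{49560}{30073} + \frac{4915}{29641} = - \frac{1321199165}{891393793}$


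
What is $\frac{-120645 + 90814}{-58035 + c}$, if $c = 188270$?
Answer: $- \frac{29831}{130235} \approx -0.22906$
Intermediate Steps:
$\frac{-120645 + 90814}{-58035 + c} = \frac{-120645 + 90814}{-58035 + 188270} = - \frac{29831}{130235}$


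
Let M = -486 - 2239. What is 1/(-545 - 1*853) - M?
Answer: 3809549/1398 ≈ 2725.0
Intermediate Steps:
M = -2725
1/(-545 - 1*853) - M = 1/(-545 - 1*853) - 1*(-2725) = 1/(-545 - 853) + 2725 = 1/(-1398) + 2725 = -1/1398 + 2725 = 3809549/1398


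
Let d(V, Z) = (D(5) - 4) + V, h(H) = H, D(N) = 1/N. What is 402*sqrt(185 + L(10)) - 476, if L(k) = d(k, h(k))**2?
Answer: -476 + 2814*sqrt(114)/5 ≈ 5533.1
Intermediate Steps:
d(V, Z) = -19/5 + V (d(V, Z) = (1/5 - 4) + V = -19/5 + V)
L(k) = (-19/5 + k)**2
402*sqrt(185 + L(10)) - 476 = 402*sqrt(185 + (-19 + 5*10)**2/25) - 476 = 402*sqrt(185 + (-19 + 50)**2/25) - 476 = 402*sqrt(185 + (1/25)*31**2) - 476 = 402*sqrt(185 + (1/25)*961) - 476 = 402*sqrt(185 + 961/25) - 476 = 402*sqrt(5586/25) - 476 = 402*(7*sqrt(114)/5) - 476 = 2814*sqrt(114)/5 - 476 = -476 + 2814*sqrt(114)/5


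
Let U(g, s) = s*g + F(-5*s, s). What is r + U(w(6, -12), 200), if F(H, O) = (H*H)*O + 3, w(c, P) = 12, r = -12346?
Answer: 199990057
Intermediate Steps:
F(H, O) = 3 + O*H² (F(H, O) = H²*O + 3 = O*H² + 3 = 3 + O*H²)
U(g, s) = 3 + 25*s³ + g*s (U(g, s) = s*g + (3 + s*(-5*s)²) = g*s + (3 + s*(25*s²)) = g*s + (3 + 25*s³) = 3 + 25*s³ + g*s)
r + U(w(6, -12), 200) = -12346 + (3 + 25*200³ + 12*200) = -12346 + (3 + 25*8000000 + 2400) = -12346 + (3 + 200000000 + 2400) = -12346 + 200002403 = 199990057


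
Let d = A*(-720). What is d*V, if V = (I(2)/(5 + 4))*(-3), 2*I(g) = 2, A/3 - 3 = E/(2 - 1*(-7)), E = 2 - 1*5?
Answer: 1920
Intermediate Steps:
E = -3 (E = 2 - 5 = -3)
A = 8 (A = 9 + 3*(-3/(2 - 1*(-7))) = 9 + 3*(-3/(2 + 7)) = 9 + 3*(-3/9) = 9 + 3*(-3*⅑) = 9 + 3*(-⅓) = 9 - 1 = 8)
I(g) = 1 (I(g) = (½)*2 = 1)
V = -⅓ (V = (1/(5 + 4))*(-3) = (1/9)*(-3) = (1*(⅑))*(-3) = (⅑)*(-3) = -⅓ ≈ -0.33333)
d = -5760 (d = 8*(-720) = -5760)
d*V = -5760*(-⅓) = 1920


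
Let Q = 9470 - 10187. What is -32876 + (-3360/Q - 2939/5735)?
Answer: -45056261761/1370665 ≈ -32872.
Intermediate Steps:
Q = -717
-32876 + (-3360/Q - 2939/5735) = -32876 + (-3360/(-717) - 2939/5735) = -32876 + (-3360*(-1/717) - 2939*1/5735) = -32876 + (1120/239 - 2939/5735) = -32876 + 5720779/1370665 = -45056261761/1370665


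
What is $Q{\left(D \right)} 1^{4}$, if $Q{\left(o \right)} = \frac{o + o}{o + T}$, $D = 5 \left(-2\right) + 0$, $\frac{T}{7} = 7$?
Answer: $- \frac{20}{39} \approx -0.51282$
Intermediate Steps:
$T = 49$ ($T = 7 \cdot 7 = 49$)
$D = -10$ ($D = -10 + 0 = -10$)
$Q{\left(o \right)} = \frac{2 o}{49 + o}$ ($Q{\left(o \right)} = \frac{o + o}{o + 49} = \frac{2 o}{49 + o}$)
$Q{\left(D \right)} 1^{4} = 2 \left(-10\right) \frac{1}{49 - 10} \cdot 1^{4} = 2 \left(-10\right) \frac{1}{39} \cdot 1 = \left(- \frac{20}{39}\right) 1 = - \frac{20}{39}$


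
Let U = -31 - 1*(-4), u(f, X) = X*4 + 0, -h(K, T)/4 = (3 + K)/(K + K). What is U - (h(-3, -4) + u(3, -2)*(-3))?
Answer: -51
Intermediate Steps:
h(K, T) = -2*(3 + K)/K (h(K, T) = -4*(3 + K)/(K + K) = -4*(3 + K)/(2*K) = -4*(3 + K)*1/(2*K) = -2*(3 + K)/K)
u(f, X) = 4*X (u(f, X) = 4*X + 0 = 4*X)
U = -27 (U = -31 + 4 = -27)
U - (h(-3, -4) + u(3, -2)*(-3)) = -27 - ((-2 - 6/(-3)) + (4*(-2))*(-3)) = -27 - ((-2 - 6*(-1/3)) - 8*(-3)) = -27 - ((-2 + 2) + 24) = -27 - (0 + 24) = -27 - 1*24 = -27 - 24 = -51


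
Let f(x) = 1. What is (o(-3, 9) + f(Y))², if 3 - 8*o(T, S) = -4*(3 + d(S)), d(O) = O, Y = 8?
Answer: 3481/64 ≈ 54.391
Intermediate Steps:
o(T, S) = 15/8 + S/2 (o(T, S) = 3/8 - (-1)*(3 + S)/2 = 3/8 - (-12 - 4*S)/8 = 3/8 + (3/2 + S/2) = 15/8 + S/2)
(o(-3, 9) + f(Y))² = ((15/8 + (½)*9) + 1)² = ((15/8 + 9/2) + 1)² = (51/8 + 1)² = (59/8)² = 3481/64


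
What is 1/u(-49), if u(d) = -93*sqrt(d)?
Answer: I/651 ≈ 0.0015361*I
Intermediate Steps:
1/u(-49) = 1/(-651*I) = I/651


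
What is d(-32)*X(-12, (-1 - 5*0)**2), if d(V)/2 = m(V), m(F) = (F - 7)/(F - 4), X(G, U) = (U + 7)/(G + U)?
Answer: -52/33 ≈ -1.5758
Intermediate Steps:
X(G, U) = (7 + U)/(G + U)
m(F) = (-7 + F)/(-4 + F)
d(V) = 2*(-7 + V)/(-4 + V) (d(V) = 2*((-7 + V)/(-4 + V)) = 2*(-7 + V)/(-4 + V))
d(-32)*X(-12, (-1 - 5*0)**2) = (2*(-7 - 32)/(-4 - 32))*((7 + (-1 - 5*0)**2)/(-12 + (-1 - 5*0)**2)) = (2*(-39)/(-36))*((7 + (-1 + 0)**2)/(-12 + (-1 + 0)**2)) = (2*(-1/36)*(-39))*((7 + (-1)**2)/(-12 + (-1)**2)) = 13*((7 + 1)/(-12 + 1))/6 = 13*(8/(-11))/6 = 13*(-1/11*8)/6 = (13/6)*(-8/11) = -52/33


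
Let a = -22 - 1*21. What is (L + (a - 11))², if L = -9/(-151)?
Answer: 66341025/22801 ≈ 2909.6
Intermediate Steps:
a = -43 (a = -22 - 21 = -43)
L = 9/151 (L = -9*(-1/151) = 9/151 ≈ 0.059603)
(L + (a - 11))² = (9/151 + (-43 - 11))² = (9/151 - 54)² = (-8145/151)² = 66341025/22801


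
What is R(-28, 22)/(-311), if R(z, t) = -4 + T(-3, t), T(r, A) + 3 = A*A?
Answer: -477/311 ≈ -1.5338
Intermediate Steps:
T(r, A) = -3 + A**2 (T(r, A) = -3 + A*A = -3 + A**2)
R(z, t) = -7 + t**2 (R(z, t) = -4 + (-3 + t**2) = -7 + t**2)
R(-28, 22)/(-311) = (-7 + 22**2)/(-311) = (-7 + 484)*(-1/311) = 477*(-1/311) = -477/311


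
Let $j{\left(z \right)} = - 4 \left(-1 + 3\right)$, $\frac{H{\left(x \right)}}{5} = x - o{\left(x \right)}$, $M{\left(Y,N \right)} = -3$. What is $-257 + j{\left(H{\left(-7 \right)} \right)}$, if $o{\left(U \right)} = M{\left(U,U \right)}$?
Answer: $-265$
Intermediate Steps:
$o{\left(U \right)} = -3$
$H{\left(x \right)} = 15 + 5 x$ ($H{\left(x \right)} = 5 \left(x - -3\right) = 5 \left(x + 3\right) = 5 \left(3 + x\right) = 15 + 5 x$)
$j{\left(z \right)} = -8$ ($j{\left(z \right)} = \left(-4\right) 2 = -8$)
$-257 + j{\left(H{\left(-7 \right)} \right)} = -257 - 8 = -265$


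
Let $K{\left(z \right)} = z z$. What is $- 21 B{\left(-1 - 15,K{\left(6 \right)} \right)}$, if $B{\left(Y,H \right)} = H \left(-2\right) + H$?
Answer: $756$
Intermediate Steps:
$K{\left(z \right)} = z^{2}$
$B{\left(Y,H \right)} = - H$ ($B{\left(Y,H \right)} = - 2 H + H = - H$)
$- 21 B{\left(-1 - 15,K{\left(6 \right)} \right)} = - 21 \left(- 6^{2}\right) = - 21 \left(\left(-1\right) 36\right) = \left(-21\right) \left(-36\right) = 756$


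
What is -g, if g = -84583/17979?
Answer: 84583/17979 ≈ 4.7045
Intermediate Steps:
g = -84583/17979 (g = -84583*1/17979 = -84583/17979 ≈ -4.7045)
-g = -1*(-84583/17979) = 84583/17979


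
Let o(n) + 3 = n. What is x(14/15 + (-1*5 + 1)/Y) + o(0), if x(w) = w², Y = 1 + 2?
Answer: -71/25 ≈ -2.8400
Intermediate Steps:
Y = 3
o(n) = -3 + n
x(14/15 + (-1*5 + 1)/Y) + o(0) = (14/15 + (-1*5 + 1)/3)² + (-3 + 0) = (14*(1/15) + (-5 + 1)*(⅓))² - 3 = (14/15 - 4*⅓)² - 3 = (14/15 - 4/3)² - 3 = (-⅖)² - 3 = 4/25 - 3 = -71/25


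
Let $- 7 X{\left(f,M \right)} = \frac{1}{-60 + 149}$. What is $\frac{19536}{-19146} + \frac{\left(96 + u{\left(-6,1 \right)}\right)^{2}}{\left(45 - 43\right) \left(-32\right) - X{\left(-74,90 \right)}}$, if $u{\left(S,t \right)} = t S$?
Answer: $- \frac{16232563276}{127228361} \approx -127.59$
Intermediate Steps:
$X{\left(f,M \right)} = - \frac{1}{623}$ ($X{\left(f,M \right)} = - \frac{1}{7 \left(-60 + 149\right)} = - \frac{1}{7 \cdot 89} = \left(- \frac{1}{7}\right) \frac{1}{89} = - \frac{1}{623}$)
$u{\left(S,t \right)} = S t$
$\frac{19536}{-19146} + \frac{\left(96 + u{\left(-6,1 \right)}\right)^{2}}{\left(45 - 43\right) \left(-32\right) - X{\left(-74,90 \right)}} = \frac{19536}{-19146} + \frac{\left(96 - 6\right)^{2}}{\left(45 - 43\right) \left(-32\right) - - \frac{1}{623}} = 19536 \left(- \frac{1}{19146}\right) + \frac{\left(96 - 6\right)^{2}}{2 \left(-32\right) + \frac{1}{623}} = - \frac{3256}{3191} + \frac{90^{2}}{-64 + \frac{1}{623}} = - \frac{3256}{3191} + \frac{8100}{- \frac{39871}{623}} = - \frac{3256}{3191} + 8100 \left(- \frac{623}{39871}\right) = - \frac{3256}{3191} - \frac{5046300}{39871} = - \frac{16232563276}{127228361}$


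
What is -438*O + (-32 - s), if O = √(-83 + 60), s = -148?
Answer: 116 - 438*I*√23 ≈ 116.0 - 2100.6*I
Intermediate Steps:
O = I*√23 (O = √(-23) = I*√23 ≈ 4.7958*I)
-438*O + (-32 - s) = -438*I*√23 + (-32 - 1*(-148)) = -438*I*√23 + (-32 + 148) = -438*I*√23 + 116 = 116 - 438*I*√23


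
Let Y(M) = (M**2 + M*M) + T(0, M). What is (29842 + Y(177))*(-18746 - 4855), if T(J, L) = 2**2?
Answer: -2183186904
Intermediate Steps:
T(J, L) = 4
Y(M) = 4 + 2*M**2 (Y(M) = (M**2 + M*M) + 4 = (M**2 + M**2) + 4 = 2*M**2 + 4 = 4 + 2*M**2)
(29842 + Y(177))*(-18746 - 4855) = (29842 + (4 + 2*177**2))*(-18746 - 4855) = (29842 + (4 + 2*31329))*(-23601) = (29842 + (4 + 62658))*(-23601) = (29842 + 62662)*(-23601) = 92504*(-23601) = -2183186904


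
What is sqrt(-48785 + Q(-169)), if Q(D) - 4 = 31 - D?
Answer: I*sqrt(48581) ≈ 220.41*I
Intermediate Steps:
Q(D) = 35 - D (Q(D) = 4 + (31 - D) = 35 - D)
sqrt(-48785 + Q(-169)) = sqrt(-48785 + (35 - 1*(-169))) = sqrt(-48785 + (35 + 169)) = sqrt(-48785 + 204) = sqrt(-48581) = I*sqrt(48581)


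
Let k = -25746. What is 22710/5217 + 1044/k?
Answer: 32180284/7462049 ≈ 4.3125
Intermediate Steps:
22710/5217 + 1044/k = 22710/5217 + 1044/(-25746) = 22710*(1/5217) + 1044*(-1/25746) = 7570/1739 - 174/4291 = 32180284/7462049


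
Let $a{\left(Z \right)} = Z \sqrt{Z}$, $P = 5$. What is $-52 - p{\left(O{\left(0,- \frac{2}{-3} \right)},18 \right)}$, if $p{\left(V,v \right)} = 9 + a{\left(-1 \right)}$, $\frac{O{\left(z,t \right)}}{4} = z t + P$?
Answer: $-61 + i \approx -61.0 + 1.0 i$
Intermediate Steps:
$a{\left(Z \right)} = Z^{\frac{3}{2}}$
$O{\left(z,t \right)} = 20 + 4 t z$ ($O{\left(z,t \right)} = 4 \left(z t + 5\right) = 4 \left(t z + 5\right) = 4 \left(5 + t z\right) = 20 + 4 t z$)
$p{\left(V,v \right)} = 9 - i$ ($p{\left(V,v \right)} = 9 + \left(-1\right)^{\frac{3}{2}} = 9 - i$)
$-52 - p{\left(O{\left(0,- \frac{2}{-3} \right)},18 \right)} = -52 - \left(9 - i\right) = -61 + i$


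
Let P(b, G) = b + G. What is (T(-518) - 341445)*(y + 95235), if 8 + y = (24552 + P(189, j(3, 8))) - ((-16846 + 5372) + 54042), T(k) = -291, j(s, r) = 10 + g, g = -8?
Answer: -26451049872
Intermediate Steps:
j(s, r) = 2 (j(s, r) = 10 - 8 = 2)
P(b, G) = G + b
y = -17833 (y = -8 + ((24552 + (2 + 189)) - ((-16846 + 5372) + 54042)) = -8 + ((24552 + 191) - (-11474 + 54042)) = -8 + (24743 - 1*42568) = -8 + (24743 - 42568) = -8 - 17825 = -17833)
(T(-518) - 341445)*(y + 95235) = (-291 - 341445)*(-17833 + 95235) = -341736*77402 = -26451049872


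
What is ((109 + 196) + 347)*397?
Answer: 258844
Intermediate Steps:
((109 + 196) + 347)*397 = (305 + 347)*397 = 652*397 = 258844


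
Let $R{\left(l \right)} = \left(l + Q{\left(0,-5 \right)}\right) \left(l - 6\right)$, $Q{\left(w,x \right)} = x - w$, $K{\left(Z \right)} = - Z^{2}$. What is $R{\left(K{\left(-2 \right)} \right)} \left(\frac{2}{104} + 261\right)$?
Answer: $\frac{610785}{26} \approx 23492.0$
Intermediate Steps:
$R{\left(l \right)} = \left(-6 + l\right) \left(-5 + l\right)$ ($R{\left(l \right)} = \left(l - 5\right) \left(l - 6\right) = \left(l + \left(-5 + 0\right)\right) \left(-6 + l\right) = \left(l - 5\right) \left(-6 + l\right) = \left(-5 + l\right) \left(-6 + l\right) = \left(-6 + l\right) \left(-5 + l\right)$)
$R{\left(K{\left(-2 \right)} \right)} \left(\frac{2}{104} + 261\right) = \left(30 + \left(- \left(-2\right)^{2}\right)^{2} - 11 \left(- \left(-2\right)^{2}\right)\right) \left(\frac{2}{104} + 261\right) = \left(30 + \left(\left(-1\right) 4\right)^{2} - 11 \left(\left(-1\right) 4\right)\right) \left(2 \cdot \frac{1}{104} + 261\right) = \left(30 + \left(-4\right)^{2} - -44\right) \left(\frac{1}{52} + 261\right) = \left(30 + 16 + 44\right) \frac{13573}{52} = 90 \cdot \frac{13573}{52} = \frac{610785}{26}$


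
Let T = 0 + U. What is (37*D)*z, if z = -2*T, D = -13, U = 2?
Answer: 1924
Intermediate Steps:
T = 2 (T = 0 + 2 = 2)
z = -4 (z = -2*2 = -4)
(37*D)*z = (37*(-13))*(-4) = -481*(-4) = 1924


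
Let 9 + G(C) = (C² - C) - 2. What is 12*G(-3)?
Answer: 12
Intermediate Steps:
G(C) = -11 + C² - C (G(C) = -9 + ((C² - C) - 2) = -9 + (-2 + C² - C) = -11 + C² - C)
12*G(-3) = 12*(-11 + (-3)² - 1*(-3)) = 12*(-11 + 9 + 3) = 12*1 = 12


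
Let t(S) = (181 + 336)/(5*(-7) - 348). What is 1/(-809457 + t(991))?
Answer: -383/310022548 ≈ -1.2354e-6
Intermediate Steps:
t(S) = -517/383 (t(S) = 517/(-35 - 348) = 517/(-383) = 517*(-1/383) = -517/383)
1/(-809457 + t(991)) = 1/(-809457 - 517/383) = 1/(-310022548/383) = -383/310022548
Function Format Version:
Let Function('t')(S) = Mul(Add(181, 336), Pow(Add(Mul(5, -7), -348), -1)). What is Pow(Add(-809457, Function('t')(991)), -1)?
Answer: Rational(-383, 310022548) ≈ -1.2354e-6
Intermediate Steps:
Function('t')(S) = Rational(-517, 383) (Function('t')(S) = Mul(517, Pow(Add(-35, -348), -1)) = Mul(517, Pow(-383, -1)) = Mul(517, Rational(-1, 383)) = Rational(-517, 383))
Pow(Add(-809457, Function('t')(991)), -1) = Pow(Add(-809457, Rational(-517, 383)), -1) = Pow(Rational(-310022548, 383), -1) = Rational(-383, 310022548)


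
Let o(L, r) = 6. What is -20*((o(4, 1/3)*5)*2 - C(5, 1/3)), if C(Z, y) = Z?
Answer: -1100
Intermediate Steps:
-20*((o(4, 1/3)*5)*2 - C(5, 1/3)) = -20*((6*5)*2 - 1*5) = -20*(30*2 - 5) = -20*(60 - 5) = -20*55 = -1100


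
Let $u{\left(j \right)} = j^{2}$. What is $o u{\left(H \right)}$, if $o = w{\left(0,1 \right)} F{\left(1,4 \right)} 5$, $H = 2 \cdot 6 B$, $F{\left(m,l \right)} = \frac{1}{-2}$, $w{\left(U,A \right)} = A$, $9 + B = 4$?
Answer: $-9000$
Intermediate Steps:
$B = -5$ ($B = -9 + 4 = -5$)
$F{\left(m,l \right)} = - \frac{1}{2}$
$H = -60$ ($H = 2 \cdot 6 \left(-5\right) = 12 \left(-5\right) = -60$)
$o = - \frac{5}{2}$ ($o = 1 \left(- \frac{1}{2}\right) 5 = \left(- \frac{1}{2}\right) 5 = - \frac{5}{2} \approx -2.5$)
$o u{\left(H \right)} = - \frac{5 \left(-60\right)^{2}}{2} = \left(- \frac{5}{2}\right) 3600 = -9000$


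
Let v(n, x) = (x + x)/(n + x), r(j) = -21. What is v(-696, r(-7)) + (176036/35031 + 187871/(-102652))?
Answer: 2796248125537/859444528668 ≈ 3.2536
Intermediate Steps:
v(n, x) = 2*x/(n + x) (v(n, x) = (2*x)/(n + x) = 2*x/(n + x))
v(-696, r(-7)) + (176036/35031 + 187871/(-102652)) = 2*(-21)/(-696 - 21) + (176036/35031 + 187871/(-102652)) = 2*(-21)/(-717) + (176036*(1/35031) + 187871*(-1/102652)) = 2*(-21)*(-1/717) + (176036/35031 - 187871/102652) = 14/239 + 11489138471/3596002212 = 2796248125537/859444528668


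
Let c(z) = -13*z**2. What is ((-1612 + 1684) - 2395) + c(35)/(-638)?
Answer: -1466149/638 ≈ -2298.0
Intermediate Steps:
((-1612 + 1684) - 2395) + c(35)/(-638) = ((-1612 + 1684) - 2395) - 13*35**2/(-638) = (72 - 2395) - 13*1225*(-1/638) = -2323 - 15925*(-1/638) = -2323 + 15925/638 = -1466149/638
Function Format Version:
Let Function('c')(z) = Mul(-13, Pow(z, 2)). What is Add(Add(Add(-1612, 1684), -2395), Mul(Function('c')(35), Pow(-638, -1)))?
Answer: Rational(-1466149, 638) ≈ -2298.0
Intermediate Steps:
Add(Add(Add(-1612, 1684), -2395), Mul(Function('c')(35), Pow(-638, -1))) = Add(Add(Add(-1612, 1684), -2395), Mul(Mul(-13, Pow(35, 2)), Pow(-638, -1))) = Add(Add(72, -2395), Mul(Mul(-13, 1225), Rational(-1, 638))) = Add(-2323, Mul(-15925, Rational(-1, 638))) = Add(-2323, Rational(15925, 638)) = Rational(-1466149, 638)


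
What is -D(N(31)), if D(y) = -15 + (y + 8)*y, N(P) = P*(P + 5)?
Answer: -1254369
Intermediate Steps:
N(P) = P*(5 + P)
D(y) = -15 + y*(8 + y) (D(y) = -15 + (8 + y)*y = -15 + y*(8 + y))
-D(N(31)) = -(-15 + (31*(5 + 31))² + 8*(31*(5 + 31))) = -(-15 + (31*36)² + 8*(31*36)) = -(-15 + 1116² + 8*1116) = -(-15 + 1245456 + 8928) = -1*1254369 = -1254369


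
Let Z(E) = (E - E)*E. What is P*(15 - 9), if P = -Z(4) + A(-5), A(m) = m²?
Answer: 150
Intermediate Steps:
Z(E) = 0 (Z(E) = 0*E = 0)
P = 25 (P = -1*0 + (-5)² = 0 + 25 = 25)
P*(15 - 9) = 25*(15 - 9) = 25*6 = 150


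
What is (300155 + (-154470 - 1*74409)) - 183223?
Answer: -111947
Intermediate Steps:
(300155 + (-154470 - 1*74409)) - 183223 = (300155 + (-154470 - 74409)) - 183223 = (300155 - 228879) - 183223 = 71276 - 183223 = -111947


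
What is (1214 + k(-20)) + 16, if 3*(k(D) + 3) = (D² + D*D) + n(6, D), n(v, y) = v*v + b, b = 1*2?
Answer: 4519/3 ≈ 1506.3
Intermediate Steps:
b = 2
n(v, y) = 2 + v² (n(v, y) = v*v + 2 = v² + 2 = 2 + v²)
k(D) = 29/3 + 2*D²/3 (k(D) = -3 + ((D² + D*D) + (2 + 6²))/3 = -3 + ((D² + D²) + (2 + 36))/3 = -3 + (2*D² + 38)/3 = -3 + (38 + 2*D²)/3 = -3 + (38/3 + 2*D²/3) = 29/3 + 2*D²/3)
(1214 + k(-20)) + 16 = (1214 + (29/3 + (⅔)*(-20)²)) + 16 = (1214 + (29/3 + (⅔)*400)) + 16 = (1214 + (29/3 + 800/3)) + 16 = (1214 + 829/3) + 16 = 4471/3 + 16 = 4519/3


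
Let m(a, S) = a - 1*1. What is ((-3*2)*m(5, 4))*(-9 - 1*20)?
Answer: 696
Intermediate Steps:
m(a, S) = -1 + a (m(a, S) = a - 1 = -1 + a)
((-3*2)*m(5, 4))*(-9 - 1*20) = ((-3*2)*(-1 + 5))*(-9 - 1*20) = (-6*4)*(-9 - 20) = -24*(-29) = 696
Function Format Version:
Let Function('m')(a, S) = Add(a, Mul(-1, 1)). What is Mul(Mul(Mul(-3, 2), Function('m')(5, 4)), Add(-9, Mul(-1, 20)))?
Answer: 696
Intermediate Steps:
Function('m')(a, S) = Add(-1, a) (Function('m')(a, S) = Add(a, -1) = Add(-1, a))
Mul(Mul(Mul(-3, 2), Function('m')(5, 4)), Add(-9, Mul(-1, 20))) = Mul(Mul(Mul(-3, 2), Add(-1, 5)), Add(-9, Mul(-1, 20))) = Mul(Mul(-6, 4), Add(-9, -20)) = Mul(-24, -29) = 696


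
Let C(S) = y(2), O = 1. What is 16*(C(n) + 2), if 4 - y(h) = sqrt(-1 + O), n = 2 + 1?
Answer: 96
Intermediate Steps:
n = 3
y(h) = 4 (y(h) = 4 - sqrt(-1 + 1) = 4 - sqrt(0) = 4 - 1*0 = 4 + 0 = 4)
C(S) = 4
16*(C(n) + 2) = 16*(4 + 2) = 16*6 = 96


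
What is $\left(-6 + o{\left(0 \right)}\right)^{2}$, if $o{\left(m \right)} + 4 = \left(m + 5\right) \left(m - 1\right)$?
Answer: $225$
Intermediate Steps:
$o{\left(m \right)} = -4 + \left(-1 + m\right) \left(5 + m\right)$ ($o{\left(m \right)} = -4 + \left(m + 5\right) \left(m - 1\right) = -4 + \left(5 + m\right) \left(-1 + m\right) = -4 + \left(-1 + m\right) \left(5 + m\right)$)
$\left(-6 + o{\left(0 \right)}\right)^{2} = \left(-6 + \left(-9 + 0^{2} + 4 \cdot 0\right)\right)^{2} = \left(-6 + \left(-9 + 0 + 0\right)\right)^{2} = \left(-6 - 9\right)^{2} = \left(-15\right)^{2} = 225$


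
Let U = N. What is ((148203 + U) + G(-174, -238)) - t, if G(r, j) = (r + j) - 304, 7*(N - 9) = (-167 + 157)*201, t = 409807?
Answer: -1838187/7 ≈ -2.6260e+5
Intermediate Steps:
N = -1947/7 (N = 9 + ((-167 + 157)*201)/7 = 9 + (-10*201)/7 = 9 + (⅐)*(-2010) = 9 - 2010/7 = -1947/7 ≈ -278.14)
G(r, j) = -304 + j + r (G(r, j) = (j + r) - 304 = -304 + j + r)
U = -1947/7 ≈ -278.14
((148203 + U) + G(-174, -238)) - t = ((148203 - 1947/7) + (-304 - 238 - 174)) - 1*409807 = (1035474/7 - 716) - 409807 = 1030462/7 - 409807 = -1838187/7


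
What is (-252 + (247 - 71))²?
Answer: 5776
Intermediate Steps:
(-252 + (247 - 71))² = (-252 + 176)² = (-76)² = 5776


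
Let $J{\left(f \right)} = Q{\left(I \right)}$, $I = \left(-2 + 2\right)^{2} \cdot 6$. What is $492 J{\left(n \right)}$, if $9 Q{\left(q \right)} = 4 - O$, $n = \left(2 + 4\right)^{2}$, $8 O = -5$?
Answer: $\frac{1517}{6} \approx 252.83$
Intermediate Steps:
$O = - \frac{5}{8}$ ($O = \frac{1}{8} \left(-5\right) = - \frac{5}{8} \approx -0.625$)
$n = 36$ ($n = 6^{2} = 36$)
$I = 0$ ($I = 0^{2} \cdot 6 = 0 \cdot 6 = 0$)
$Q{\left(q \right)} = \frac{37}{72}$ ($Q{\left(q \right)} = \frac{4 - - \frac{5}{8}}{9} = \frac{4 + \frac{5}{8}}{9} = \frac{1}{9} \cdot \frac{37}{8} = \frac{37}{72}$)
$J{\left(f \right)} = \frac{37}{72}$
$492 J{\left(n \right)} = 492 \cdot \frac{37}{72} = \frac{1517}{6}$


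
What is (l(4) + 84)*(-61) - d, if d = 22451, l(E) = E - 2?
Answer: -27697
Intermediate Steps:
l(E) = -2 + E
(l(4) + 84)*(-61) - d = ((-2 + 4) + 84)*(-61) - 1*22451 = (2 + 84)*(-61) - 22451 = 86*(-61) - 22451 = -5246 - 22451 = -27697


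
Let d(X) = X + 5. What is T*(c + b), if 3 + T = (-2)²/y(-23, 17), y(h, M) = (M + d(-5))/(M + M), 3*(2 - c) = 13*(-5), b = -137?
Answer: -1700/3 ≈ -566.67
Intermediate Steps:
c = 71/3 (c = 2 - 13*(-5)/3 = 2 - ⅓*(-65) = 2 + 65/3 = 71/3 ≈ 23.667)
d(X) = 5 + X
y(h, M) = ½ (y(h, M) = (M + (5 - 5))/(M + M) = (M + 0)/((2*M)) = M*(1/(2*M)) = ½)
T = 5 (T = -3 + (-2)²/(½) = -3 + 4*2 = -3 + 8 = 5)
T*(c + b) = 5*(71/3 - 137) = 5*(-340/3) = -1700/3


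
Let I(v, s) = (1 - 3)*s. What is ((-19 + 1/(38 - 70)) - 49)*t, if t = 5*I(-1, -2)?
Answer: -10885/8 ≈ -1360.6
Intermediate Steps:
I(v, s) = -2*s
t = 20 (t = 5*(-2*(-2)) = 5*4 = 20)
((-19 + 1/(38 - 70)) - 49)*t = ((-19 + 1/(38 - 70)) - 49)*20 = ((-19 + 1/(-32)) - 49)*20 = ((-19 - 1/32) - 49)*20 = (-609/32 - 49)*20 = -2177/32*20 = -10885/8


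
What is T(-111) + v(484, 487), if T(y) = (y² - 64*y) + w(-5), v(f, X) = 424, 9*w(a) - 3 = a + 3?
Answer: 178642/9 ≈ 19849.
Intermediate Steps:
w(a) = ⅔ + a/9 (w(a) = ⅓ + (a + 3)/9 = ⅓ + (3 + a)/9 = ⅓ + (⅓ + a/9) = ⅔ + a/9)
T(y) = ⅑ + y² - 64*y (T(y) = (y² - 64*y) + (⅔ + (⅑)*(-5)) = (y² - 64*y) + (⅔ - 5/9) = (y² - 64*y) + ⅑ = ⅑ + y² - 64*y)
T(-111) + v(484, 487) = (⅑ + (-111)² - 64*(-111)) + 424 = (⅑ + 12321 + 7104) + 424 = 174826/9 + 424 = 178642/9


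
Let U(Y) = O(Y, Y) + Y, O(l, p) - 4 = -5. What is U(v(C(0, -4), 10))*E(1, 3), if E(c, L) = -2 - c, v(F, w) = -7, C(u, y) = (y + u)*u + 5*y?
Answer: 24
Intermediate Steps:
C(u, y) = 5*y + u*(u + y) (C(u, y) = (u + y)*u + 5*y = u*(u + y) + 5*y = 5*y + u*(u + y))
O(l, p) = -1 (O(l, p) = 4 - 5 = -1)
U(Y) = -1 + Y
U(v(C(0, -4), 10))*E(1, 3) = (-1 - 7)*(-2 - 1*1) = -8*(-2 - 1) = -8*(-3) = 24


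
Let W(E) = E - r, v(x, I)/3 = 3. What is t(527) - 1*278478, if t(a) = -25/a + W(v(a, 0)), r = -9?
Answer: -146748445/527 ≈ -2.7846e+5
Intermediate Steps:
v(x, I) = 9 (v(x, I) = 3*3 = 9)
W(E) = 9 + E (W(E) = E - 1*(-9) = E + 9 = 9 + E)
t(a) = 18 - 25/a (t(a) = -25/a + (9 + 9) = -25/a + 18 = 18 - 25/a)
t(527) - 1*278478 = (18 - 25/527) - 1*278478 = (18 - 25*1/527) - 278478 = (18 - 25/527) - 278478 = 9461/527 - 278478 = -146748445/527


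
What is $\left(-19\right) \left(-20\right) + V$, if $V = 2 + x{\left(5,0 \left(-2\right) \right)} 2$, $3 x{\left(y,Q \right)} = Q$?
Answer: $382$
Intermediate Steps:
$x{\left(y,Q \right)} = \frac{Q}{3}$
$V = 2$ ($V = 2 + \frac{0 \left(-2\right)}{3} \cdot 2 = 2 + \frac{1}{3} \cdot 0 \cdot 2 = 2 + 0 \cdot 2 = 2 + 0 = 2$)
$\left(-19\right) \left(-20\right) + V = \left(-19\right) \left(-20\right) + 2 = 380 + 2 = 382$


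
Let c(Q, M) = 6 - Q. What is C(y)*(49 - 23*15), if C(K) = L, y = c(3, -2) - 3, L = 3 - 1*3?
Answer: 0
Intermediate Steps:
L = 0 (L = 3 - 3 = 0)
y = 0 (y = (6 - 1*3) - 3 = (6 - 3) - 3 = 3 - 3 = 0)
C(K) = 0
C(y)*(49 - 23*15) = 0*(49 - 23*15) = 0*(49 - 345) = 0*(-296) = 0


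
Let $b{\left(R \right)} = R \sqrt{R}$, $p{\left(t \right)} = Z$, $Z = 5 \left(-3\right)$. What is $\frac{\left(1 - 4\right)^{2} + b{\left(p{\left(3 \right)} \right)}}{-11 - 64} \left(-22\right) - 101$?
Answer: $- \frac{2459}{25} - \frac{22 i \sqrt{15}}{5} \approx -98.36 - 17.041 i$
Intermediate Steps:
$Z = -15$
$p{\left(t \right)} = -15$
$b{\left(R \right)} = R^{\frac{3}{2}}$
$\frac{\left(1 - 4\right)^{2} + b{\left(p{\left(3 \right)} \right)}}{-11 - 64} \left(-22\right) - 101 = \frac{\left(1 - 4\right)^{2} + \left(-15\right)^{\frac{3}{2}}}{-11 - 64} \left(-22\right) - 101 = \frac{\left(-3\right)^{2} - 15 i \sqrt{15}}{-75} \left(-22\right) - 101 = \left(9 - 15 i \sqrt{15}\right) \left(- \frac{1}{75}\right) \left(-22\right) - 101 = \left(- \frac{3}{25} + \frac{i \sqrt{15}}{5}\right) \left(-22\right) - 101 = \left(\frac{66}{25} - \frac{22 i \sqrt{15}}{5}\right) - 101 = - \frac{2459}{25} - \frac{22 i \sqrt{15}}{5}$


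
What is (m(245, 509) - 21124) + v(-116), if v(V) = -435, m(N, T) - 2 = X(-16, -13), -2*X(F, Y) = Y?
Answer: -43101/2 ≈ -21551.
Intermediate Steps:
X(F, Y) = -Y/2
m(N, T) = 17/2 (m(N, T) = 2 - 1/2*(-13) = 2 + 13/2 = 17/2)
(m(245, 509) - 21124) + v(-116) = (17/2 - 21124) - 435 = -42231/2 - 435 = -43101/2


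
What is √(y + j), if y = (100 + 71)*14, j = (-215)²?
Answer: √48619 ≈ 220.50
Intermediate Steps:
j = 46225
y = 2394 (y = 171*14 = 2394)
√(y + j) = √(2394 + 46225) = √48619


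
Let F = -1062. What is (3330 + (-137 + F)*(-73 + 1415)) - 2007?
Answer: -1607735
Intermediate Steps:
(3330 + (-137 + F)*(-73 + 1415)) - 2007 = (3330 + (-137 - 1062)*(-73 + 1415)) - 2007 = (3330 - 1199*1342) - 2007 = (3330 - 1609058) - 2007 = -1605728 - 2007 = -1607735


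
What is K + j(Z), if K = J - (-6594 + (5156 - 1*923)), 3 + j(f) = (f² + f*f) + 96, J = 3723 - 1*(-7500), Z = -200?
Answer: 93677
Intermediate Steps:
J = 11223 (J = 3723 + 7500 = 11223)
j(f) = 93 + 2*f² (j(f) = -3 + ((f² + f*f) + 96) = -3 + ((f² + f²) + 96) = -3 + (2*f² + 96) = -3 + (96 + 2*f²) = 93 + 2*f²)
K = 13584 (K = 11223 - (-6594 + (5156 - 1*923)) = 11223 - (-6594 + (5156 - 923)) = 11223 - (-6594 + 4233) = 11223 - 1*(-2361) = 11223 + 2361 = 13584)
K + j(Z) = 13584 + (93 + 2*(-200)²) = 13584 + (93 + 2*40000) = 13584 + (93 + 80000) = 13584 + 80093 = 93677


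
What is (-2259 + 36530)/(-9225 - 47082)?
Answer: -34271/56307 ≈ -0.60865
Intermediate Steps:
(-2259 + 36530)/(-9225 - 47082) = 34271/(-56307) = 34271*(-1/56307) = -34271/56307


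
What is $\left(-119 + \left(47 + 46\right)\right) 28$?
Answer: $-728$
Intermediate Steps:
$\left(-119 + \left(47 + 46\right)\right) 28 = \left(-119 + 93\right) 28 = \left(-26\right) 28 = -728$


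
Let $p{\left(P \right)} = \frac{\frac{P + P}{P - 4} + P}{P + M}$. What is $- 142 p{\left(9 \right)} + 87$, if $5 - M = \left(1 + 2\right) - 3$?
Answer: $- \frac{204}{5} \approx -40.8$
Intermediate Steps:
$M = 5$ ($M = 5 - \left(\left(1 + 2\right) - 3\right) = 5 - \left(3 - 3\right) = 5 - 0 = 5 + 0 = 5$)
$p{\left(P \right)} = \frac{P + \frac{2 P}{-4 + P}}{5 + P}$ ($p{\left(P \right)} = \frac{\frac{P + P}{P - 4} + P}{P + 5} = \frac{\frac{2 P}{-4 + P} + P}{5 + P} = \frac{P + \frac{2 P}{-4 + P}}{5 + P}$)
$- 142 p{\left(9 \right)} + 87 = - 142 \frac{9 \left(-2 + 9\right)}{-20 + 9 + 9^{2}} + 87 = - 142 \cdot 9 \frac{1}{-20 + 9 + 81} \cdot 7 + 87 = - 142 \cdot 9 \cdot \frac{1}{70} \cdot 7 + 87 = \left(-142\right) \frac{9}{10} + 87 = - \frac{639}{5} + 87 = - \frac{204}{5}$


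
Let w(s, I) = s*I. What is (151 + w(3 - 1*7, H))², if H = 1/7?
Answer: 1108809/49 ≈ 22629.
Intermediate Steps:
H = ⅐ ≈ 0.14286
w(s, I) = I*s
(151 + w(3 - 1*7, H))² = (151 + (3 - 1*7)/7)² = (151 + (3 - 7)/7)² = (151 + (⅐)*(-4))² = (151 - 4/7)² = (1053/7)² = 1108809/49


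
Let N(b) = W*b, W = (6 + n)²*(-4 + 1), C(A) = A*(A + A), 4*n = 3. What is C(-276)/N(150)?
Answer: -135424/18225 ≈ -7.4307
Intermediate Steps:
n = ¾ (n = (¼)*3 = ¾ ≈ 0.75000)
C(A) = 2*A² (C(A) = A*(2*A) = 2*A²)
W = -2187/16 (W = (6 + ¾)²*(-4 + 1) = (27/4)²*(-3) = (729/16)*(-3) = -2187/16 ≈ -136.69)
N(b) = -2187*b/16
C(-276)/N(150) = (2*(-276)²)/((-2187/16*150)) = (2*76176)/(-164025/8) = 152352*(-8/164025) = -135424/18225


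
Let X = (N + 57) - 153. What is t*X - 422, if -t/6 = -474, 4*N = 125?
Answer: -184571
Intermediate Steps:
N = 125/4 (N = (¼)*125 = 125/4 ≈ 31.250)
t = 2844 (t = -6*(-474) = 2844)
X = -259/4 (X = (125/4 + 57) - 153 = 353/4 - 153 = -259/4 ≈ -64.750)
t*X - 422 = 2844*(-259/4) - 422 = -184149 - 422 = -184571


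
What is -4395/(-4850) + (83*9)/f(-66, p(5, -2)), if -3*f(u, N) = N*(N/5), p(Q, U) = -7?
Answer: -10825779/47530 ≈ -227.77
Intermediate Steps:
f(u, N) = -N²/15 (f(u, N) = -N*N/5/3 = -N²/15)
-4395/(-4850) + (83*9)/f(-66, p(5, -2)) = -4395/(-4850) + (83*9)/((-1/15*(-7)²)) = -4395*(-1/4850) + 747/((-1/15*49)) = 879/970 + 747/(-49/15) = 879/970 + 747*(-15/49) = 879/970 - 11205/49 = -10825779/47530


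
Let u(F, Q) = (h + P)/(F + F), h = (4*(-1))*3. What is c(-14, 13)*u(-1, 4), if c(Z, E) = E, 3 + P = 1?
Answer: 91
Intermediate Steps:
P = -2 (P = -3 + 1 = -2)
h = -12 (h = -4*3 = -12)
u(F, Q) = -7/F (u(F, Q) = (-12 - 2)/(F + F) = -14*1/(2*F) = -7/F)
c(-14, 13)*u(-1, 4) = 13*(-7/(-1)) = 13*(-7*(-1)) = 13*7 = 91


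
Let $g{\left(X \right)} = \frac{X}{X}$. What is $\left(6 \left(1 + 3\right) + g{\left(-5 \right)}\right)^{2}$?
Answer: $625$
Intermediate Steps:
$g{\left(X \right)} = 1$
$\left(6 \left(1 + 3\right) + g{\left(-5 \right)}\right)^{2} = \left(6 \left(1 + 3\right) + 1\right)^{2} = \left(6 \cdot 4 + 1\right)^{2} = \left(24 + 1\right)^{2} = 25^{2} = 625$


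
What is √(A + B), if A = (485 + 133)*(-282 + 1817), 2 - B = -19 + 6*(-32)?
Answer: 3*√105427 ≈ 974.09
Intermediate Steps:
B = 213 (B = 2 - (-19 + 6*(-32)) = 2 - (-19 - 192) = 2 - 1*(-211) = 2 + 211 = 213)
A = 948630 (A = 618*1535 = 948630)
√(A + B) = √(948630 + 213) = √948843 = 3*√105427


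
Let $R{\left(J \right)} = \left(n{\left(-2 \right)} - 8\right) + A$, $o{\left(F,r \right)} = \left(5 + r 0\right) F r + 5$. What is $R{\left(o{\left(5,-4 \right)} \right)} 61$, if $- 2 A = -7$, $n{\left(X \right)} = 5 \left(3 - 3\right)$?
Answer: $- \frac{549}{2} \approx -274.5$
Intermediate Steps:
$n{\left(X \right)} = 0$ ($n{\left(X \right)} = 5 \cdot 0 = 0$)
$A = \frac{7}{2}$ ($A = \left(- \frac{1}{2}\right) \left(-7\right) = \frac{7}{2} \approx 3.5$)
$o{\left(F,r \right)} = 5 + 5 F r$ ($o{\left(F,r \right)} = \left(5 + 0\right) F r + 5 = 5 F r + 5 = 5 + 5 F r$)
$R{\left(J \right)} = - \frac{9}{2}$ ($R{\left(J \right)} = \left(0 - 8\right) + \frac{7}{2} = -8 + \frac{7}{2} = - \frac{9}{2}$)
$R{\left(o{\left(5,-4 \right)} \right)} 61 = \left(- \frac{9}{2}\right) 61 = - \frac{549}{2}$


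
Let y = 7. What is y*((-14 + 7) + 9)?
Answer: 14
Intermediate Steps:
y*((-14 + 7) + 9) = 7*((-14 + 7) + 9) = 7*(-7 + 9) = 7*2 = 14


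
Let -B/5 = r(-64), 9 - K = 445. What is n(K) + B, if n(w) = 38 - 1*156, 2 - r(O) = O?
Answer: -448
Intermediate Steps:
K = -436 (K = 9 - 1*445 = 9 - 445 = -436)
r(O) = 2 - O
n(w) = -118 (n(w) = 38 - 156 = -118)
B = -330 (B = -5*(2 - 1*(-64)) = -5*(2 + 64) = -5*66 = -330)
n(K) + B = -118 - 330 = -448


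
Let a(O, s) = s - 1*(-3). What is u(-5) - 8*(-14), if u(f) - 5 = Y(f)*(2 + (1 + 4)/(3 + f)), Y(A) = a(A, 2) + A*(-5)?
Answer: 102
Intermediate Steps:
a(O, s) = 3 + s (a(O, s) = s + 3 = 3 + s)
Y(A) = 5 - 5*A (Y(A) = (3 + 2) + A*(-5) = 5 - 5*A)
u(f) = 5 + (2 + 5/(3 + f))*(5 - 5*f) (u(f) = 5 + (5 - 5*f)*(2 + (1 + 4)/(3 + f)) = 5 + (5 - 5*f)*(2 + 5/(3 + f)) = 5 + (2 + 5/(3 + f))*(5 - 5*f))
u(-5) - 8*(-14) = 10*(7 - 1*(-5)**2 - 4*(-5))/(3 - 5) - 8*(-14) = 10*(7 - 1*25 + 20)/(-2) + 112 = 10*(-1/2)*(7 - 25 + 20) + 112 = 10*(-1/2)*2 + 112 = -10 + 112 = 102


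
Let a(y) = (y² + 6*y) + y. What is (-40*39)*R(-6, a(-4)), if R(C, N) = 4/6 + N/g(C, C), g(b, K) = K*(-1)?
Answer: 2080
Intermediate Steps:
g(b, K) = -K
a(y) = y² + 7*y
R(C, N) = ⅔ - N/C (R(C, N) = 4/6 + N/((-C)) = 4*(⅙) + N*(-1/C) = ⅔ - N/C)
(-40*39)*R(-6, a(-4)) = (-40*39)*(⅔ - 1*(-4*(7 - 4))/(-6)) = -1560*(⅔ - 1*(-4*3)*(-⅙)) = -1560*(⅔ - 1*(-12)*(-⅙)) = -1560*(⅔ - 2) = -1560*(-4/3) = 2080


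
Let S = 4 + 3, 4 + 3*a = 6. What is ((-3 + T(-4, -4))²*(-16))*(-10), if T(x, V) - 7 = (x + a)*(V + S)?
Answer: 5760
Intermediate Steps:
a = ⅔ (a = -4/3 + (⅓)*6 = -4/3 + 2 = ⅔ ≈ 0.66667)
S = 7
T(x, V) = 7 + (7 + V)*(⅔ + x) (T(x, V) = 7 + (x + ⅔)*(V + 7) = 7 + (⅔ + x)*(7 + V) = 7 + (7 + V)*(⅔ + x))
((-3 + T(-4, -4))²*(-16))*(-10) = ((-3 + (35/3 + 7*(-4) + (⅔)*(-4) - 4*(-4)))²*(-16))*(-10) = ((-3 + (35/3 - 28 - 8/3 + 16))²*(-16))*(-10) = ((-3 - 3)²*(-16))*(-10) = ((-6)²*(-16))*(-10) = (36*(-16))*(-10) = -576*(-10) = 5760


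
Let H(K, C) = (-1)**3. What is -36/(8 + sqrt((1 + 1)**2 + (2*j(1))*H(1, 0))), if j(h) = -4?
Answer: -72/13 + 18*sqrt(3)/13 ≈ -3.1402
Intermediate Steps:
H(K, C) = -1
-36/(8 + sqrt((1 + 1)**2 + (2*j(1))*H(1, 0))) = -36/(8 + sqrt((1 + 1)**2 + (2*(-4))*(-1))) = -36/(8 + sqrt(2**2 - 8*(-1))) = -36/(8 + sqrt(4 + 8)) = -36/(8 + sqrt(12)) = -36/(8 + 2*sqrt(3))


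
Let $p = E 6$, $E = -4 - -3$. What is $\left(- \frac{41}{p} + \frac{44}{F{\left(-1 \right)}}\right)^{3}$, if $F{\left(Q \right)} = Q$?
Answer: $- \frac{11089567}{216} \approx -51341.0$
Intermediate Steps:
$E = -1$ ($E = -4 + 3 = -1$)
$p = -6$ ($p = \left(-1\right) 6 = -6$)
$\left(- \frac{41}{p} + \frac{44}{F{\left(-1 \right)}}\right)^{3} = \left(- \frac{41}{-6} + \frac{44}{-1}\right)^{3} = \left(\left(-41\right) \left(- \frac{1}{6}\right) + 44 \left(-1\right)\right)^{3} = \left(\frac{41}{6} - 44\right)^{3} = \left(- \frac{223}{6}\right)^{3} = - \frac{11089567}{216}$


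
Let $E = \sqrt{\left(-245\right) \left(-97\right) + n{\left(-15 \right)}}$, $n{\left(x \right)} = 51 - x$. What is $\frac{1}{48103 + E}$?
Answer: $\frac{48103}{2313874778} - \frac{\sqrt{23831}}{2313874778} \approx 2.0722 \cdot 10^{-5}$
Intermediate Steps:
$E = \sqrt{23831}$ ($E = \sqrt{\left(-245\right) \left(-97\right) + \left(51 - -15\right)} = \sqrt{23765 + \left(51 + 15\right)} = \sqrt{23765 + 66} = \sqrt{23831} \approx 154.37$)
$\frac{1}{48103 + E} = \frac{1}{48103 + \sqrt{23831}}$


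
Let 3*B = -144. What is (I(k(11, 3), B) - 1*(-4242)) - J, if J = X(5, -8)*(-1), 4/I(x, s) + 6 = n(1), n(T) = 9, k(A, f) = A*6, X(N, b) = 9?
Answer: 12757/3 ≈ 4252.3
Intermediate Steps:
k(A, f) = 6*A
B = -48 (B = (⅓)*(-144) = -48)
I(x, s) = 4/3 (I(x, s) = 4/(-6 + 9) = 4/3)
J = -9 (J = 9*(-1) = -9)
(I(k(11, 3), B) - 1*(-4242)) - J = (4/3 - 1*(-4242)) - 1*(-9) = (4/3 + 4242) + 9 = 12730/3 + 9 = 12757/3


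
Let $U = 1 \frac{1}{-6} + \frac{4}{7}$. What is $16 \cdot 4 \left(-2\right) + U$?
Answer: $- \frac{5359}{42} \approx -127.6$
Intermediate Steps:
$U = \frac{17}{42}$ ($U = 1 \left(- \frac{1}{6}\right) + 4 \cdot \frac{1}{7} = - \frac{1}{6} + \frac{4}{7} = \frac{17}{42} \approx 0.40476$)
$16 \cdot 4 \left(-2\right) + U = 16 \cdot 4 \left(-2\right) + \frac{17}{42} = 16 \left(-8\right) + \frac{17}{42} = -128 + \frac{17}{42} = - \frac{5359}{42}$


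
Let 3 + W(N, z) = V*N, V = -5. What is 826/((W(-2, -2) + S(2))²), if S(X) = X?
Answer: 826/81 ≈ 10.198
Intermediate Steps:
W(N, z) = -3 - 5*N
826/((W(-2, -2) + S(2))²) = 826/(((-3 - 5*(-2)) + 2)²) = 826/(((-3 + 10) + 2)²) = 826/((7 + 2)²) = 826/(9²) = 826/81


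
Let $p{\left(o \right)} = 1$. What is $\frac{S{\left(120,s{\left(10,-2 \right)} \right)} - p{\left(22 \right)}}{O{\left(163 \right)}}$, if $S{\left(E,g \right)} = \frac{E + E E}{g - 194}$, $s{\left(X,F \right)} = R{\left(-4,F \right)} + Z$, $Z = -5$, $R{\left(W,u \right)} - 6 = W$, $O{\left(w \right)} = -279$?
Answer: $\frac{14717}{54963} \approx 0.26776$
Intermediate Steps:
$R{\left(W,u \right)} = 6 + W$
$s{\left(X,F \right)} = -3$ ($s{\left(X,F \right)} = \left(6 - 4\right) - 5 = 2 - 5 = -3$)
$S{\left(E,g \right)} = \frac{E + E^{2}}{-194 + g}$
$\frac{S{\left(120,s{\left(10,-2 \right)} \right)} - p{\left(22 \right)}}{O{\left(163 \right)}} = \frac{\frac{120 \left(1 + 120\right)}{-194 - 3} - 1}{-279} = \left(120 \frac{1}{-197} \cdot 121 - 1\right) \left(- \frac{1}{279}\right) = \left(120 \left(- \frac{1}{197}\right) 121 - 1\right) \left(- \frac{1}{279}\right) = \left(- \frac{14520}{197} - 1\right) \left(- \frac{1}{279}\right) = \left(- \frac{14717}{197}\right) \left(- \frac{1}{279}\right) = \frac{14717}{54963}$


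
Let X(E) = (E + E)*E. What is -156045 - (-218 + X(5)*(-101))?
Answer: -150777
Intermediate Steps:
X(E) = 2*E² (X(E) = (2*E)*E = 2*E²)
-156045 - (-218 + X(5)*(-101)) = -156045 - (-218 + (2*5²)*(-101)) = -156045 - (-218 + (2*25)*(-101)) = -156045 - (-218 + 50*(-101)) = -156045 - (-218 - 5050) = -156045 - 1*(-5268) = -156045 + 5268 = -150777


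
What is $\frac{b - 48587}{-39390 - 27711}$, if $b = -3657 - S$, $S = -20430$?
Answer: $\frac{31814}{67101} \approx 0.47412$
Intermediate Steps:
$b = 16773$ ($b = -3657 - -20430 = -3657 + 20430 = 16773$)
$\frac{b - 48587}{-39390 - 27711} = \frac{16773 - 48587}{-39390 - 27711} = - \frac{31814}{-67101} = \left(-31814\right) \left(- \frac{1}{67101}\right) = \frac{31814}{67101}$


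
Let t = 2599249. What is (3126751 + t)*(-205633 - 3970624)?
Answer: -23913247582000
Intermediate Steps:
(3126751 + t)*(-205633 - 3970624) = (3126751 + 2599249)*(-205633 - 3970624) = 5726000*(-4176257) = -23913247582000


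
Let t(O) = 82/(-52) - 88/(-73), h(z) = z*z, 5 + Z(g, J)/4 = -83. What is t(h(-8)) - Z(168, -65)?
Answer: 667391/1898 ≈ 351.63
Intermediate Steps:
Z(g, J) = -352 (Z(g, J) = -20 + 4*(-83) = -20 - 332 = -352)
h(z) = z²
t(O) = -705/1898 (t(O) = 82*(-1/52) - 88*(-1/73) = -41/26 + 88/73 = -705/1898)
t(h(-8)) - Z(168, -65) = -705/1898 - 1*(-352) = -705/1898 + 352 = 667391/1898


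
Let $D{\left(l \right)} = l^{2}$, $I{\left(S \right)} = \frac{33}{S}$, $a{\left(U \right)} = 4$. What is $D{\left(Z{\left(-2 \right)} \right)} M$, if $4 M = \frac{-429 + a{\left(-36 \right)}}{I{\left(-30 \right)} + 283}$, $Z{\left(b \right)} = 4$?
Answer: $- \frac{17000}{2819} \approx -6.0305$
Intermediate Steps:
$M = - \frac{2125}{5638}$ ($M = \frac{\left(-429 + 4\right) \frac{1}{\frac{33}{-30} + 283}}{4} = \frac{\left(-425\right) \frac{1}{33 \left(- \frac{1}{30}\right) + 283}}{4} = \frac{\left(-425\right) \frac{1}{- \frac{11}{10} + 283}}{4} = \frac{\left(-425\right) \frac{1}{\frac{2819}{10}}}{4} = \frac{\left(-425\right) \frac{10}{2819}}{4} = \frac{1}{4} \left(- \frac{4250}{2819}\right) = - \frac{2125}{5638} \approx -0.37691$)
$D{\left(Z{\left(-2 \right)} \right)} M = 4^{2} \left(- \frac{2125}{5638}\right) = 16 \left(- \frac{2125}{5638}\right) = - \frac{17000}{2819}$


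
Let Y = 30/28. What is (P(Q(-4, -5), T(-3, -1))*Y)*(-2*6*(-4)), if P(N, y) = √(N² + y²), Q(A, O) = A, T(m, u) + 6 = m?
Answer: 360*√97/7 ≈ 506.51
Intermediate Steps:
T(m, u) = -6 + m
Y = 15/14 (Y = 30*(1/28) = 15/14 ≈ 1.0714)
(P(Q(-4, -5), T(-3, -1))*Y)*(-2*6*(-4)) = (√((-4)² + (-6 - 3)²)*(15/14))*(-2*6*(-4)) = (√(16 + (-9)²)*(15/14))*(-12*(-4)) = (√(16 + 81)*(15/14))*48 = (√97*(15/14))*48 = (15*√97/14)*48 = 360*√97/7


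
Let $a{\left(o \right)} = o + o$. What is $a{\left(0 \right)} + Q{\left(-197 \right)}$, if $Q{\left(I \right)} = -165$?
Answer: $-165$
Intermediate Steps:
$a{\left(o \right)} = 2 o$
$a{\left(0 \right)} + Q{\left(-197 \right)} = 2 \cdot 0 - 165 = 0 - 165 = -165$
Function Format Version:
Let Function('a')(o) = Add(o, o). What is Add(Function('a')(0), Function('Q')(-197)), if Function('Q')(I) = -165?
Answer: -165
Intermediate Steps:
Function('a')(o) = Mul(2, o)
Add(Function('a')(0), Function('Q')(-197)) = Add(Mul(2, 0), -165) = Add(0, -165) = -165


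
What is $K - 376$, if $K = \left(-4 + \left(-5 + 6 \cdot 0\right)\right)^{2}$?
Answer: $-295$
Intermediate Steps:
$K = 81$ ($K = \left(-4 + \left(-5 + 0\right)\right)^{2} = \left(-4 - 5\right)^{2} = \left(-9\right)^{2} = 81$)
$K - 376 = 81 - 376 = -295$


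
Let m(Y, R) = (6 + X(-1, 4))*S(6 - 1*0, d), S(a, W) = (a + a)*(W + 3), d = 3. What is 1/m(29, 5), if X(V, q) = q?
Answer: 1/720 ≈ 0.0013889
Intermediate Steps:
S(a, W) = 2*a*(3 + W) (S(a, W) = (2*a)*(3 + W) = 2*a*(3 + W))
m(Y, R) = 720 (m(Y, R) = (6 + 4)*(2*(6 - 1*0)*(3 + 3)) = 10*(2*(6 + 0)*6) = 10*(2*6*6) = 10*72 = 720)
1/m(29, 5) = 1/720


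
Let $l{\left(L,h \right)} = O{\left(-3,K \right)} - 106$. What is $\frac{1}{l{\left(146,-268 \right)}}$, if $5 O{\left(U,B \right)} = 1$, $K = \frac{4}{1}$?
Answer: $- \frac{5}{529} \approx -0.0094518$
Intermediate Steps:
$K = 4$ ($K = 4 \cdot 1 = 4$)
$O{\left(U,B \right)} = \frac{1}{5}$ ($O{\left(U,B \right)} = \frac{1}{5} \cdot 1 = \frac{1}{5}$)
$l{\left(L,h \right)} = - \frac{529}{5}$ ($l{\left(L,h \right)} = \frac{1}{5} - 106 = - \frac{529}{5}$)
$\frac{1}{l{\left(146,-268 \right)}} = \frac{1}{- \frac{529}{5}} = - \frac{5}{529}$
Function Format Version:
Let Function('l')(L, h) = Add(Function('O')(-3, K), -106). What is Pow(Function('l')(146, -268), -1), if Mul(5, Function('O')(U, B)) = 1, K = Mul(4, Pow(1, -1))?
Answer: Rational(-5, 529) ≈ -0.0094518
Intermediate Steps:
K = 4 (K = Mul(4, 1) = 4)
Function('O')(U, B) = Rational(1, 5) (Function('O')(U, B) = Mul(Rational(1, 5), 1) = Rational(1, 5))
Function('l')(L, h) = Rational(-529, 5) (Function('l')(L, h) = Add(Rational(1, 5), -106) = Rational(-529, 5))
Pow(Function('l')(146, -268), -1) = Pow(Rational(-529, 5), -1) = Rational(-5, 529)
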